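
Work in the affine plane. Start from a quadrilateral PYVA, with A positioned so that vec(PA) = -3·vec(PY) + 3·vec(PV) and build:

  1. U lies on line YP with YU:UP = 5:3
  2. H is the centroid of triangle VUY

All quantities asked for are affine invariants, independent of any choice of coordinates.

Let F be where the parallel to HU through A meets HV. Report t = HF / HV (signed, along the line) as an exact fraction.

Work in coordinates with P = (0, 0), Y = (1, 0), V = (0, 1), A = (-3, 3).
1. U lies on line YP with YU:UP = 5:3 ⇒ U = (3/8, 0)
2. H is the centroid of triangle VUY ⇒ H = (11/24, 1/3)
through A parallel to HU: direction (-1/12, -1/3); meets HV at F = (-77/30, 71/15)
F = H + t·(V−H) with t = 33/5

t = 33/5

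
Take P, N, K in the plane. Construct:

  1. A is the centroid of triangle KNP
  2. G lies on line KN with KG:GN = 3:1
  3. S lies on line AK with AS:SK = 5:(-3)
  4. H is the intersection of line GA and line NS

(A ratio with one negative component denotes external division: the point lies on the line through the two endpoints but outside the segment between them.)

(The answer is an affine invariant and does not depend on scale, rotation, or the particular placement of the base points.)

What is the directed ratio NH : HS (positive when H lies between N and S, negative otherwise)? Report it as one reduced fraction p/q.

NH:HS = 2/15

Assign P = (0, 0), N = (1, 0), K = (0, 1) — the answer is frame-independent, so this choice is without loss of generality.
1. A is the centroid of triangle KNP ⇒ A = (1/3, 1/3)
2. G lies on line KN with KG:GN = 3:1 ⇒ G = (3/4, 1/4)
3. S lies on line AK with AS:SK = 5:(-3) ⇒ S = (-1/2, 2)
4. H is the intersection of line GA and line NS ⇒ H = (14/17, 4/17)
H = N + t·(S−N) with t = 2/17, so NH:HS = t:(1−t) = 2/17:15/17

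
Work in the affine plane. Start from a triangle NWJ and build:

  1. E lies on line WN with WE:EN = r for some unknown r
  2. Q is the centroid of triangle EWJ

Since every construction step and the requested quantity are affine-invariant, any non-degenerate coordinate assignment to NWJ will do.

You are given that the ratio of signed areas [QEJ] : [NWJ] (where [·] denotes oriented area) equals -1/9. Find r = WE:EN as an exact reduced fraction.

Choose coordinates N = (0, 0), W = (1, 0), J = (0, 1).
1. With WE:EN = r, write λ = r/(r+1) so E = W + λ·(N−W); E is affine-linear in λ
2. Q is the centroid of triangle EWJ ⇒ Q is an affine combination of earlier points and hence also affine-linear in λ
Every point depending on E is an affine combination of E and λ-independent points, so each such coordinate is linear in λ; the λ² term in each signed area is a multiple of (N−W)×(N−W) = 0, so 2·[QEJ] and 2·[NWJ] are each linear in λ. Evaluating at λ=0 and λ=1:
  2·[QEJ] = -1/3·λ,   2·[NWJ] = 1
So [QEJ]:[NWJ] = (-1/3·λ) / (1). Setting this equal to -1/9:
  -1/3·λ = -1/9·(1)  ⇒  λ = 1/3
Then r = λ/(1−λ) = (1/3)/(2/3) = 1/2. Check: with r = 1/2, E = (2/3, 0) and [QEJ]:[NWJ] = -1/9 as required.

r = 1/2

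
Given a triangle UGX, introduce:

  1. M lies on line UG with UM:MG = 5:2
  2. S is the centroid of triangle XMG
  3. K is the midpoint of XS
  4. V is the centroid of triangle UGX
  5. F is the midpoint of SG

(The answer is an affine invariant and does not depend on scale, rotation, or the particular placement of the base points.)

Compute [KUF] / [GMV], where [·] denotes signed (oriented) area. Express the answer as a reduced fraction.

Work in coordinates with U = (0, 0), G = (1, 0), X = (0, 1).
1. M lies on line UG with UM:MG = 5:2 ⇒ M = (5/7, 0)
2. S is the centroid of triangle XMG ⇒ S = (4/7, 1/3)
3. K is the midpoint of XS ⇒ K = (2/7, 2/3)
4. V is the centroid of triangle UGX ⇒ V = (1/3, 1/3)
5. F is the midpoint of SG ⇒ F = (11/14, 1/6)
2·[KUF] = 10/21, 2·[GMV] = -2/21
[KUF]:[GMV] = 10/21:-2/21 = -5

[KUF]:[GMV] = -5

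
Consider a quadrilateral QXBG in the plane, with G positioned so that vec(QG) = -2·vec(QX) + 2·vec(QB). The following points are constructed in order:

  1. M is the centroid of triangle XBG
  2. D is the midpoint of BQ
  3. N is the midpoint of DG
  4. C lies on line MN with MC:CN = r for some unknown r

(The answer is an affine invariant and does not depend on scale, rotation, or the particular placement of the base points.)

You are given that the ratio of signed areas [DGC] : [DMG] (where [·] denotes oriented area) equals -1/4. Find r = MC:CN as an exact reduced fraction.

r = 3

Choose coordinates Q = (0, 0), X = (1, 0), B = (0, 1), G = (-2, 2).
1. M is the centroid of triangle XBG ⇒ M = (-1/3, 1)
2. D is the midpoint of BQ ⇒ D = (0, 1/2)
3. N is the midpoint of DG ⇒ N = (-1, 5/4)
4. With MC:CN = r, write λ = r/(r+1) so C = M + λ·(N−M); C is affine-linear in λ
Every point depending on C is an affine combination of C and λ-independent points, so each such coordinate is linear in λ; the λ² term in each signed area is a multiple of (N−M)×(N−M) = 0, so 2·[DGC] and 2·[DMG] are each linear in λ. Evaluating at λ=0 and λ=1:
  2·[DGC] = 1/2·λ − 1/2,   2·[DMG] = 1/2
So [DGC]:[DMG] = (1/2·λ − 1/2) / (1/2). Setting this equal to -1/4:
  1/2·λ − 1/2 = -1/4·(1/2)  ⇒  λ = 3/4
Then r = λ/(1−λ) = (3/4)/(1/4) = 3. Check: with r = 3, C = (-5/6, 19/16) and [DGC]:[DMG] = -1/4 as required.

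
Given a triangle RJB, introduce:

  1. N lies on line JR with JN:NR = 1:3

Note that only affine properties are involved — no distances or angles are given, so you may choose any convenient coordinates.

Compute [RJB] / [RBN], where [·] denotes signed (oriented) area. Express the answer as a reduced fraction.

Set R = (0, 0), J = (1, 0), B = (0, 1); any affine frame gives the same invariant.
1. N lies on line JR with JN:NR = 1:3 ⇒ N = (3/4, 0)
2·[RJB] = 1, 2·[RBN] = -3/4
[RJB]:[RBN] = 1:-3/4 = -4/3

[RJB]:[RBN] = -4/3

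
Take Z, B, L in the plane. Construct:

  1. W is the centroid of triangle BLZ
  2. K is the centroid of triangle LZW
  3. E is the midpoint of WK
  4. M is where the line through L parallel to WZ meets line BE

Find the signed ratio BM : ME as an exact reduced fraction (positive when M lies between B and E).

BM:ME = -12/5

Set Z = (0, 0), B = (1, 0), L = (0, 1); any affine frame gives the same invariant.
1. W is the centroid of triangle BLZ ⇒ W = (1/3, 1/3)
2. K is the centroid of triangle LZW ⇒ K = (1/9, 4/9)
3. E is the midpoint of WK ⇒ E = (2/9, 7/18)
4. M is where the line through L parallel to WZ meets line BE ⇒ M = (-1/3, 2/3)
M = B + t·(E−B) with t = 12/7, so BM:ME = t:(1−t) = 12/7:-5/7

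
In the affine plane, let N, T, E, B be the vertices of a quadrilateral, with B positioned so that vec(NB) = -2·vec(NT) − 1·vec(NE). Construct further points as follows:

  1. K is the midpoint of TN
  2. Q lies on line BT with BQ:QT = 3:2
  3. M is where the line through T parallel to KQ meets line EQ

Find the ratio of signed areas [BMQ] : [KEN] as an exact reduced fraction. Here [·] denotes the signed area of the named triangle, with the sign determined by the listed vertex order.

Choose coordinates N = (0, 0), T = (1, 0), E = (0, 1), B = (-2, -1).
1. K is the midpoint of TN ⇒ K = (1/2, 0)
2. Q lies on line BT with BQ:QT = 3:2 ⇒ Q = (-1/5, -2/5)
3. M is where the line through T parallel to KQ meets line EQ ⇒ M = (-11/45, -32/45)
2·[BMQ] = 8/15, 2·[KEN] = 1/2
[BMQ]:[KEN] = 8/15:1/2 = 16/15

[BMQ]:[KEN] = 16/15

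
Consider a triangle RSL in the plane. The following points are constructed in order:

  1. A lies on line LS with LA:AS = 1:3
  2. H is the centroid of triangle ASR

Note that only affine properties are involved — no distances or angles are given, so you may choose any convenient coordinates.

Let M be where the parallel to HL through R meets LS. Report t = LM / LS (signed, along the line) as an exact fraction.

Set R = (0, 0), S = (1, 0), L = (0, 1); any affine frame gives the same invariant.
1. A lies on line LS with LA:AS = 1:3 ⇒ A = (1/4, 3/4)
2. H is the centroid of triangle ASR ⇒ H = (5/12, 1/4)
through R parallel to HL: direction (-5/12, 3/4); meets LS at M = (-5/4, 9/4)
M = L + t·(S−L) with t = -5/4

t = -5/4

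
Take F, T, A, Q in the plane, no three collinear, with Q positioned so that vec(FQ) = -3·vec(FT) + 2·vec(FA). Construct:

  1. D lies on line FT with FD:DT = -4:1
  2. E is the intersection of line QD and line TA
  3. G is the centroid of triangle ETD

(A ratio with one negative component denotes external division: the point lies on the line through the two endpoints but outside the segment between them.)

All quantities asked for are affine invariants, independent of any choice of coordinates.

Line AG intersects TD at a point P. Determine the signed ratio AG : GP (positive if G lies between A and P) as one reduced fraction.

AG:GP = 19/2

Choose coordinates F = (0, 0), T = (1, 0), A = (0, 1), Q = (-3, 2).
1. D lies on line FT with FD:DT = -4:1 ⇒ D = (4/3, 0)
2. E is the intersection of line QD and line TA ⇒ E = (5/7, 2/7)
3. G is the centroid of triangle ETD ⇒ G = (64/63, 2/21)
line AG meets TD at P = (64/57, 0)
G = A + t·(P−A) with t = 19/21, so AG:GP = 19/21:2/21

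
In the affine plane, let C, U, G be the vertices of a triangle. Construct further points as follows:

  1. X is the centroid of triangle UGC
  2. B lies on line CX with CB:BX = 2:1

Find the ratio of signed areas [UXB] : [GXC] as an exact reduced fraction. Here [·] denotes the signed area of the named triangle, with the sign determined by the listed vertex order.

Choose coordinates C = (0, 0), U = (1, 0), G = (0, 1).
1. X is the centroid of triangle UGC ⇒ X = (1/3, 1/3)
2. B lies on line CX with CB:BX = 2:1 ⇒ B = (2/9, 2/9)
2·[UXB] = 1/9, 2·[GXC] = -1/3
[UXB]:[GXC] = 1/9:-1/3 = -1/3

[UXB]:[GXC] = -1/3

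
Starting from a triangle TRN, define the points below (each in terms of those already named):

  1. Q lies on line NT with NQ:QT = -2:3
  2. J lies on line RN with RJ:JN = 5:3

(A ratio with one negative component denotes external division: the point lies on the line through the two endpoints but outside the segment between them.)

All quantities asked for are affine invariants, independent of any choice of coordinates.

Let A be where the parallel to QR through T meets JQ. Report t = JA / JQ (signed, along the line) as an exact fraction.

Work in coordinates with T = (0, 0), R = (1, 0), N = (0, 1).
1. Q lies on line NT with NQ:QT = -2:3 ⇒ Q = (0, 3)
2. J lies on line RN with RJ:JN = 5:3 ⇒ J = (3/8, 5/8)
through T parallel to QR: direction (1, -3); meets JQ at A = (9/10, -27/10)
A = J + t·(Q−J) with t = -7/5

t = -7/5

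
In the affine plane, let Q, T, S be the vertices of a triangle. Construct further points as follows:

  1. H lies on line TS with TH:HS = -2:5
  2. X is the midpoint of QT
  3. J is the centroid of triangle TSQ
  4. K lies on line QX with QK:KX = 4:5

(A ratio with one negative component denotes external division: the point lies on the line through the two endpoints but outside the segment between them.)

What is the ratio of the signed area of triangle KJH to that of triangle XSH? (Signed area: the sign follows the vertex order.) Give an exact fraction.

[KJH]:[XSH] = 2/3

Set Q = (0, 0), T = (1, 0), S = (0, 1); any affine frame gives the same invariant.
1. H lies on line TS with TH:HS = -2:5 ⇒ H = (5/3, -2/3)
2. X is the midpoint of QT ⇒ X = (1/2, 0)
3. J is the centroid of triangle TSQ ⇒ J = (1/3, 1/3)
4. K lies on line QX with QK:KX = 4:5 ⇒ K = (2/9, 0)
2·[KJH] = -5/9, 2·[XSH] = -5/6
[KJH]:[XSH] = -5/9:-5/6 = 2/3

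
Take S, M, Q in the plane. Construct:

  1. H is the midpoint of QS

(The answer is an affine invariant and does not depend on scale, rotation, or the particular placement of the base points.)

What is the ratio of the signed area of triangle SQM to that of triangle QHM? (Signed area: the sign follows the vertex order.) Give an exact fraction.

Work in coordinates with S = (0, 0), M = (1, 0), Q = (0, 1).
1. H is the midpoint of QS ⇒ H = (0, 1/2)
2·[SQM] = -1, 2·[QHM] = 1/2
[SQM]:[QHM] = -1:1/2 = -2

[SQM]:[QHM] = -2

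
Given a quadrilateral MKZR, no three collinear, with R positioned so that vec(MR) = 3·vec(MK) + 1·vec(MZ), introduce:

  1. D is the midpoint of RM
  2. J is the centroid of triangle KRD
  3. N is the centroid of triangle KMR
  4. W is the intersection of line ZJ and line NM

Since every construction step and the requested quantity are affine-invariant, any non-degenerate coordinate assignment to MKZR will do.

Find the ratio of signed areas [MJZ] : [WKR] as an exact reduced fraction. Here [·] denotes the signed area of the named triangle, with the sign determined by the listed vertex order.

Assign M = (0, 0), K = (1, 0), Z = (0, 1), R = (3, 1) — the answer is frame-independent, so this choice is without loss of generality.
1. D is the midpoint of RM ⇒ D = (3/2, 1/2)
2. J is the centroid of triangle KRD ⇒ J = (11/6, 1/2)
3. N is the centroid of triangle KMR ⇒ N = (4/3, 1/3)
4. W is the intersection of line ZJ and line NM ⇒ W = (44/23, 11/23)
2·[MJZ] = 11/6, 2·[WKR] = 1/23
[MJZ]:[WKR] = 11/6:1/23 = 253/6

[MJZ]:[WKR] = 253/6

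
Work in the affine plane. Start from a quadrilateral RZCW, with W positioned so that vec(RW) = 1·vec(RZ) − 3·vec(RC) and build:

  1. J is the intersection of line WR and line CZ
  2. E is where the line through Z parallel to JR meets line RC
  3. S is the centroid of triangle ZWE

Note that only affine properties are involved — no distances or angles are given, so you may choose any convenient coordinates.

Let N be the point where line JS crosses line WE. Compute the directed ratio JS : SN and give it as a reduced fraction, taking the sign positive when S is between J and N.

Work in coordinates with R = (0, 0), Z = (1, 0), C = (0, 1), W = (1, -3).
1. J is the intersection of line WR and line CZ ⇒ J = (-1/2, 3/2)
2. E is where the line through Z parallel to JR meets line RC ⇒ E = (0, 3)
3. S is the centroid of triangle ZWE ⇒ S = (2/3, 0)
line JS meets WE at N = (5/11, 3/11)
S = J + t·(N−J) with t = 11/9, so JS:SN = 11/9:-2/9

JS:SN = -11/2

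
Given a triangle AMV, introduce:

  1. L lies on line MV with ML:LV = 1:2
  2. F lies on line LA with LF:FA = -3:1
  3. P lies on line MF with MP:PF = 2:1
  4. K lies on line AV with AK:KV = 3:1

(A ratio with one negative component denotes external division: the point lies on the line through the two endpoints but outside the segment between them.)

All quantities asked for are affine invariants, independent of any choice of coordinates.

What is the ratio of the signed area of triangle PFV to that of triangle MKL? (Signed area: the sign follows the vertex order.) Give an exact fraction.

Work in coordinates with A = (0, 0), M = (1, 0), V = (0, 1).
1. L lies on line MV with ML:LV = 1:2 ⇒ L = (2/3, 1/3)
2. F lies on line LA with LF:FA = -3:1 ⇒ F = (-1/3, -1/6)
3. P lies on line MF with MP:PF = 2:1 ⇒ P = (1/9, -1/9)
4. K lies on line AV with AK:KV = 3:1 ⇒ K = (0, 3/4)
2·[PFV] = -1/2, 2·[MKL] = -1/12
[PFV]:[MKL] = -1/2:-1/12 = 6

[PFV]:[MKL] = 6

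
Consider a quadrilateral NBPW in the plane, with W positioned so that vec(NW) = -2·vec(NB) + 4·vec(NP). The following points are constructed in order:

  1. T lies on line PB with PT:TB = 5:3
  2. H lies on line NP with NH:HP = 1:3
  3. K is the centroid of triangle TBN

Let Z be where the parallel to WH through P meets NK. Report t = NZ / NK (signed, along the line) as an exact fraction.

t = 64/73

Choose coordinates N = (0, 0), B = (1, 0), P = (0, 1), W = (-2, 4).
1. T lies on line PB with PT:TB = 5:3 ⇒ T = (5/8, 3/8)
2. H lies on line NP with NH:HP = 1:3 ⇒ H = (0, 1/4)
3. K is the centroid of triangle TBN ⇒ K = (13/24, 1/8)
through P parallel to WH: direction (2, -15/4); meets NK at Z = (104/219, 8/73)
Z = N + t·(K−N) with t = 64/73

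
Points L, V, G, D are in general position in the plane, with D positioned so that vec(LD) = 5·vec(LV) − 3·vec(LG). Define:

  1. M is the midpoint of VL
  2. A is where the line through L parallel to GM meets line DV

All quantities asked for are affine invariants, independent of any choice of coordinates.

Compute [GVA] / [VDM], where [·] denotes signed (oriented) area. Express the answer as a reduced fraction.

Assign L = (0, 0), V = (1, 0), G = (0, 1), D = (5, -3) — the answer is frame-independent, so this choice is without loss of generality.
1. M is the midpoint of VL ⇒ M = (1/2, 0)
2. A is where the line through L parallel to GM meets line DV ⇒ A = (-3/5, 6/5)
2·[GVA] = -2/5, 2·[VDM] = -3/2
[GVA]:[VDM] = -2/5:-3/2 = 4/15

[GVA]:[VDM] = 4/15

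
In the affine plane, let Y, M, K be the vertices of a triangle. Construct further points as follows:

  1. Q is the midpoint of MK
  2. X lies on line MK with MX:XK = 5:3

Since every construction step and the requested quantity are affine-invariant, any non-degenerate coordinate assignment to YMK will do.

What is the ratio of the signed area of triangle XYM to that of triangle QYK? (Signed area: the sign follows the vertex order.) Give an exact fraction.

[XYM]:[QYK] = -5/4

Assign Y = (0, 0), M = (1, 0), K = (0, 1) — the answer is frame-independent, so this choice is without loss of generality.
1. Q is the midpoint of MK ⇒ Q = (1/2, 1/2)
2. X lies on line MK with MX:XK = 5:3 ⇒ X = (3/8, 5/8)
2·[XYM] = 5/8, 2·[QYK] = -1/2
[XYM]:[QYK] = 5/8:-1/2 = -5/4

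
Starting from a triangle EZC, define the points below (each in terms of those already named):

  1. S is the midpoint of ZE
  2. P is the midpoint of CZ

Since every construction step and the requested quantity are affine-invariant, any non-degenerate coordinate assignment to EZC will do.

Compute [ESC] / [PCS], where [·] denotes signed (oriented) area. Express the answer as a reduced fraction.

Choose coordinates E = (0, 0), Z = (1, 0), C = (0, 1).
1. S is the midpoint of ZE ⇒ S = (1/2, 0)
2. P is the midpoint of CZ ⇒ P = (1/2, 1/2)
2·[ESC] = 1/2, 2·[PCS] = 1/4
[ESC]:[PCS] = 1/2:1/4 = 2

[ESC]:[PCS] = 2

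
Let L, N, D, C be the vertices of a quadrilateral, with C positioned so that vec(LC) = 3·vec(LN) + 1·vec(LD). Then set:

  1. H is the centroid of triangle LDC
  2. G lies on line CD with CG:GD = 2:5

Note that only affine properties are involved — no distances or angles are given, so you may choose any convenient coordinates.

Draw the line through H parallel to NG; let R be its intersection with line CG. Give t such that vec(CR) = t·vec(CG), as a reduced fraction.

t = 17/9

Set L = (0, 0), N = (1, 0), D = (0, 1), C = (3, 1); any affine frame gives the same invariant.
1. H is the centroid of triangle LDC ⇒ H = (1, 2/3)
2. G lies on line CD with CG:GD = 2:5 ⇒ G = (15/7, 1)
through H parallel to NG: direction (8/7, 1); meets CG at R = (29/21, 1)
R = C + t·(G−C) with t = 17/9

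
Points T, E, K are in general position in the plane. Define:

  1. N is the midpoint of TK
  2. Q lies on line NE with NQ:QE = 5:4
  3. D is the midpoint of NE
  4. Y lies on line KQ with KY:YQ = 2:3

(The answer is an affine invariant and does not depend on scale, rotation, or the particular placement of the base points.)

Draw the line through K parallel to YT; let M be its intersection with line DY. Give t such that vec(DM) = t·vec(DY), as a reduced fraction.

Work in coordinates with T = (0, 0), E = (1, 0), K = (0, 1).
1. N is the midpoint of TK ⇒ N = (0, 1/2)
2. Q lies on line NE with NQ:QE = 5:4 ⇒ Q = (5/9, 2/9)
3. D is the midpoint of NE ⇒ D = (1/2, 1/4)
4. Y lies on line KQ with KY:YQ = 2:3 ⇒ Y = (2/9, 31/45)
through K parallel to YT: direction (-2/9, -31/45); meets DY at M = (1/117, 1201/1170)
M = D + t·(Y−D) with t = 23/13

t = 23/13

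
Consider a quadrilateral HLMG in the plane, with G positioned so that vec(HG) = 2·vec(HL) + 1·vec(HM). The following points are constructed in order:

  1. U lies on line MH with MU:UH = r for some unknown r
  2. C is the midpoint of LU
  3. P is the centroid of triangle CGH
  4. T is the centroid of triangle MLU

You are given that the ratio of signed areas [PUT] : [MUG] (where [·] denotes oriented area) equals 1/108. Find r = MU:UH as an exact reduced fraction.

r = 3/5

Set H = (0, 0), L = (1, 0), M = (0, 1), G = (2, 1); any affine frame gives the same invariant.
1. With MU:UH = r, write λ = r/(r+1) so U = M + λ·(H−M); U is affine-linear in λ
2. C is the midpoint of LU ⇒ C is an affine combination of earlier points and hence also affine-linear in λ
3. P is the centroid of triangle CGH ⇒ P is an affine combination of earlier points and hence also affine-linear in λ
4. T is the centroid of triangle MLU ⇒ T is an affine combination of earlier points and hence also affine-linear in λ
Every point depending on U is an affine combination of U and λ-independent points, so each such coordinate is linear in λ; the λ² term in each signed area is a multiple of (H−M)×(H−M) = 0, so 2·[PUT] and 2·[MUG] are each linear in λ. Evaluating at λ=0 and λ=1:
  2·[PUT] = -5/18·λ + 1/9,   2·[MUG] = 2·λ
So [PUT]:[MUG] = (-5/18·λ + 1/9) / (2·λ). Setting this equal to 1/108:
  -5/18·λ + 1/9 = 1/108·(2·λ)  ⇒  λ = 3/8
Then r = λ/(1−λ) = (3/8)/(5/8) = 3/5. Check: with r = 3/5, U = (0, 5/8) and [PUT]:[MUG] = 1/108 as required.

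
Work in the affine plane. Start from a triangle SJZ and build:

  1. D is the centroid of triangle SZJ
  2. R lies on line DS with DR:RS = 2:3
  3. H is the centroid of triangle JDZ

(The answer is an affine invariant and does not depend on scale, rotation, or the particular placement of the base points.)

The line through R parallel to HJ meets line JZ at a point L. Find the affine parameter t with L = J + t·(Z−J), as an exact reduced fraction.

Choose coordinates S = (0, 0), J = (1, 0), Z = (0, 1).
1. D is the centroid of triangle SZJ ⇒ D = (1/3, 1/3)
2. R lies on line DS with DR:RS = 2:3 ⇒ R = (1/5, 1/5)
3. H is the centroid of triangle JDZ ⇒ H = (4/9, 4/9)
through R parallel to HJ: direction (5/9, -4/9); meets JZ at L = (16/5, -11/5)
L = J + t·(Z−J) with t = -11/5

t = -11/5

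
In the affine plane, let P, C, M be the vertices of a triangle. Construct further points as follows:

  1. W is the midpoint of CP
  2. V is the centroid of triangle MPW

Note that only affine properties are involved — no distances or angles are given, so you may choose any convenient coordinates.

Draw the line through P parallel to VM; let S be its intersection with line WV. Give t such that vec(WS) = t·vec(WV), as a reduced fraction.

Set P = (0, 0), C = (1, 0), M = (0, 1); any affine frame gives the same invariant.
1. W is the midpoint of CP ⇒ W = (1/2, 0)
2. V is the centroid of triangle MPW ⇒ V = (1/6, 1/3)
through P parallel to VM: direction (-1/6, 2/3); meets WV at S = (-1/6, 2/3)
S = W + t·(V−W) with t = 2

t = 2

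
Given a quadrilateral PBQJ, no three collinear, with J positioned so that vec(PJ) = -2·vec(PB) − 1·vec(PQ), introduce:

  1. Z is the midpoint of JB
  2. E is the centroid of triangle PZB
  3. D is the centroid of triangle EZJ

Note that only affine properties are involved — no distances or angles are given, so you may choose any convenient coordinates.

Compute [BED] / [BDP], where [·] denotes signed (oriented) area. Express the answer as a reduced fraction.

Work in coordinates with P = (0, 0), B = (1, 0), Q = (0, 1), J = (-2, -1).
1. Z is the midpoint of JB ⇒ Z = (-1/2, -1/2)
2. E is the centroid of triangle PZB ⇒ E = (1/6, -1/6)
3. D is the centroid of triangle EZJ ⇒ D = (-7/9, -5/9)
2·[BED] = 1/6, 2·[BDP] = -5/9
[BED]:[BDP] = 1/6:-5/9 = -3/10

[BED]:[BDP] = -3/10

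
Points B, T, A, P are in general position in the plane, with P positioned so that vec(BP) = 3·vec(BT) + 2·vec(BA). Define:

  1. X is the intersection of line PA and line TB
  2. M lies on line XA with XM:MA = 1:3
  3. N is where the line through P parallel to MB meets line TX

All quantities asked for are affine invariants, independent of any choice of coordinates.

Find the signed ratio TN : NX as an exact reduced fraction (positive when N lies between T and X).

Choose coordinates B = (0, 0), T = (1, 0), A = (0, 1), P = (3, 2).
1. X is the intersection of line PA and line TB ⇒ X = (-3, 0)
2. M lies on line XA with XM:MA = 1:3 ⇒ M = (-9/4, 1/4)
3. N is where the line through P parallel to MB meets line TX ⇒ N = (21, 0)
N = T + t·(X−T) with t = -5, so TN:NX = t:(1−t) = -5:6

TN:NX = -5/6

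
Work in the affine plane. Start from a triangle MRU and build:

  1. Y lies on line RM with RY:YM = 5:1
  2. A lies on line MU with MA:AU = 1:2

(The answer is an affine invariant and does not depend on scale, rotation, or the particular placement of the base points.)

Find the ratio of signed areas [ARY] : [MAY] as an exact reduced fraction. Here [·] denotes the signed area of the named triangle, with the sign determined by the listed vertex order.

[ARY]:[MAY] = 5

Work in coordinates with M = (0, 0), R = (1, 0), U = (0, 1).
1. Y lies on line RM with RY:YM = 5:1 ⇒ Y = (1/6, 0)
2. A lies on line MU with MA:AU = 1:2 ⇒ A = (0, 1/3)
2·[ARY] = -5/18, 2·[MAY] = -1/18
[ARY]:[MAY] = -5/18:-1/18 = 5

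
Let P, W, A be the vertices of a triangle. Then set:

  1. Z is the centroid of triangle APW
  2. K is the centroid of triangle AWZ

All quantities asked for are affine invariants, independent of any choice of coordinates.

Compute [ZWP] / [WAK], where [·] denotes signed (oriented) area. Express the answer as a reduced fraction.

[ZWP]:[WAK] = -3

Work in coordinates with P = (0, 0), W = (1, 0), A = (0, 1).
1. Z is the centroid of triangle APW ⇒ Z = (1/3, 1/3)
2. K is the centroid of triangle AWZ ⇒ K = (4/9, 4/9)
2·[ZWP] = -1/3, 2·[WAK] = 1/9
[ZWP]:[WAK] = -1/3:1/9 = -3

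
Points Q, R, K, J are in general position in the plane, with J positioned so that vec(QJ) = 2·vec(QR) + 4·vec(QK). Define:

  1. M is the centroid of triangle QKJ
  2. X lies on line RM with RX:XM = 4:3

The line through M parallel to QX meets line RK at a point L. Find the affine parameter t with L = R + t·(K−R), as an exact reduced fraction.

t = 35/37

Choose coordinates Q = (0, 0), R = (1, 0), K = (0, 1), J = (2, 4).
1. M is the centroid of triangle QKJ ⇒ M = (2/3, 5/3)
2. X lies on line RM with RX:XM = 4:3 ⇒ X = (17/21, 20/21)
through M parallel to QX: direction (17/21, 20/21); meets RK at L = (2/37, 35/37)
L = R + t·(K−R) with t = 35/37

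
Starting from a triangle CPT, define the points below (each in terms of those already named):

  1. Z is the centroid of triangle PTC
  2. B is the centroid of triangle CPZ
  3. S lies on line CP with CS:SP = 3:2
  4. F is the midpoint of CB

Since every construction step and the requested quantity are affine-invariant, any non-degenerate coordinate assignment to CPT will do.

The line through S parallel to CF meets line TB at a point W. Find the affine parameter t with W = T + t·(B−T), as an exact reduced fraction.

t = 23/20

Work in coordinates with C = (0, 0), P = (1, 0), T = (0, 1).
1. Z is the centroid of triangle PTC ⇒ Z = (1/3, 1/3)
2. B is the centroid of triangle CPZ ⇒ B = (4/9, 1/9)
3. S lies on line CP with CS:SP = 3:2 ⇒ S = (3/5, 0)
4. F is the midpoint of CB ⇒ F = (2/9, 1/18)
through S parallel to CF: direction (2/9, 1/18); meets TB at W = (23/45, -1/45)
W = T + t·(B−T) with t = 23/20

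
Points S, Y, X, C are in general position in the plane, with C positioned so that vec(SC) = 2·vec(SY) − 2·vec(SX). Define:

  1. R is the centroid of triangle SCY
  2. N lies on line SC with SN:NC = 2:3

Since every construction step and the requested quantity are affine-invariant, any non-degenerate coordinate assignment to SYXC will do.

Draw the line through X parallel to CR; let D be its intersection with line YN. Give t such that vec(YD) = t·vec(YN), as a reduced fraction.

Assign S = (0, 0), Y = (1, 0), X = (0, 1), C = (2, -2) — the answer is frame-independent, so this choice is without loss of generality.
1. R is the centroid of triangle SCY ⇒ R = (1, -2/3)
2. N lies on line SC with SN:NC = 2:3 ⇒ N = (4/5, -4/5)
through X parallel to CR: direction (-1, 4/3); meets YN at D = (15/16, -1/4)
D = Y + t·(N−Y) with t = 5/16

t = 5/16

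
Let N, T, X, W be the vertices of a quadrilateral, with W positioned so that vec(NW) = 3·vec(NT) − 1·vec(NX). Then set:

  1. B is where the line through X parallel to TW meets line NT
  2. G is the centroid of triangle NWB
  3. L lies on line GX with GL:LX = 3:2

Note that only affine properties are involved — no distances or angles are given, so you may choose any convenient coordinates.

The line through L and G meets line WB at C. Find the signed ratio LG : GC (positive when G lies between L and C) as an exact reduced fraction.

Set N = (0, 0), T = (1, 0), X = (0, 1), W = (3, -1); any affine frame gives the same invariant.
1. B is where the line through X parallel to TW meets line NT ⇒ B = (2, 0)
2. G is the centroid of triangle NWB ⇒ G = (5/3, -1/3)
3. L lies on line GX with GL:LX = 3:2 ⇒ L = (2/3, 7/15)
line LG meets WB at C = (5, -3)
G = L + t·(C−L) with t = 3/13, so LG:GC = 3/13:10/13

LG:GC = 3/10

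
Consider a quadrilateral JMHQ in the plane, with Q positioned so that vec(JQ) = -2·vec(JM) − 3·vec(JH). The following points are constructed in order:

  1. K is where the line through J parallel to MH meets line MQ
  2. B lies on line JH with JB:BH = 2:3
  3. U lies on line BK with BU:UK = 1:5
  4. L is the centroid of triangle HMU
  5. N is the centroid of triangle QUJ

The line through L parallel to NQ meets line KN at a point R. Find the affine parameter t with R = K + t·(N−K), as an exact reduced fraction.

Assign J = (0, 0), M = (1, 0), H = (0, 1), Q = (-2, -3) — the answer is frame-independent, so this choice is without loss of generality.
1. K is where the line through J parallel to MH meets line MQ ⇒ K = (1/2, -1/2)
2. B lies on line JH with JB:BH = 2:3 ⇒ B = (0, 2/5)
3. U lies on line BK with BU:UK = 1:5 ⇒ U = (1/12, 1/4)
4. L is the centroid of triangle HMU ⇒ L = (13/36, 5/12)
5. N is the centroid of triangle QUJ ⇒ N = (-23/36, -11/12)
through L parallel to NQ: direction (-49/36, -25/12); meets KN at R = (-824/1755, -100/117)
R = K + t·(N−K) with t = 166/195

t = 166/195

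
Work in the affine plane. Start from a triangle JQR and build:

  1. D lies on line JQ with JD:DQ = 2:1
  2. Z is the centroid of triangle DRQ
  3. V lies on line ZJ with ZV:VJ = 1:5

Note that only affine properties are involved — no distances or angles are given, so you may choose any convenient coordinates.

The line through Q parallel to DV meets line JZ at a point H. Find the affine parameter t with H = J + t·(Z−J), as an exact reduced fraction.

Choose coordinates J = (0, 0), Q = (1, 0), R = (0, 1).
1. D lies on line JQ with JD:DQ = 2:1 ⇒ D = (2/3, 0)
2. Z is the centroid of triangle DRQ ⇒ Z = (5/9, 1/3)
3. V lies on line ZJ with ZV:VJ = 1:5 ⇒ V = (25/54, 5/18)
through Q parallel to DV: direction (-11/54, 5/18); meets JZ at H = (25/36, 5/12)
H = J + t·(Z−J) with t = 5/4

t = 5/4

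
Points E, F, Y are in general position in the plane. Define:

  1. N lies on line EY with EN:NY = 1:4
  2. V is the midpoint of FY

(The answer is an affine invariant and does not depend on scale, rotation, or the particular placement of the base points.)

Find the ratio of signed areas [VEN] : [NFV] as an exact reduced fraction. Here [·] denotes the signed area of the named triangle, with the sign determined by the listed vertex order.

Set E = (0, 0), F = (1, 0), Y = (0, 1); any affine frame gives the same invariant.
1. N lies on line EY with EN:NY = 1:4 ⇒ N = (0, 1/5)
2. V is the midpoint of FY ⇒ V = (1/2, 1/2)
2·[VEN] = -1/10, 2·[NFV] = 2/5
[VEN]:[NFV] = -1/10:2/5 = -1/4

[VEN]:[NFV] = -1/4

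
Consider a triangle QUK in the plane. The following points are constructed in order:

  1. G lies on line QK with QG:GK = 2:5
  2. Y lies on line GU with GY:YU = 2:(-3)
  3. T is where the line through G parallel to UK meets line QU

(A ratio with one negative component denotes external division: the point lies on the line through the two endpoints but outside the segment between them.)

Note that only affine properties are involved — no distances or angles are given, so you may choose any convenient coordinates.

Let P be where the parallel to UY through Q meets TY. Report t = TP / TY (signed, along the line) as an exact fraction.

Work in coordinates with Q = (0, 0), U = (1, 0), K = (0, 1).
1. G lies on line QK with QG:GK = 2:5 ⇒ G = (0, 2/7)
2. Y lies on line GU with GY:YU = 2:(-3) ⇒ Y = (-2, 6/7)
3. T is where the line through G parallel to UK meets line QU ⇒ T = (2/7, 0)
through Q parallel to UY: direction (-3, 6/7); meets TY at P = (6/5, -12/35)
P = T + t·(Y−T) with t = -2/5

t = -2/5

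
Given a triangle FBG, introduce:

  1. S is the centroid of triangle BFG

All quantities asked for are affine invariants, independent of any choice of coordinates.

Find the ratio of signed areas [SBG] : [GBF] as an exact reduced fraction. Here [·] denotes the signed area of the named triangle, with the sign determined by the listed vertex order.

[SBG]:[GBF] = -1/3

Set F = (0, 0), B = (1, 0), G = (0, 1); any affine frame gives the same invariant.
1. S is the centroid of triangle BFG ⇒ S = (1/3, 1/3)
2·[SBG] = 1/3, 2·[GBF] = -1
[SBG]:[GBF] = 1/3:-1 = -1/3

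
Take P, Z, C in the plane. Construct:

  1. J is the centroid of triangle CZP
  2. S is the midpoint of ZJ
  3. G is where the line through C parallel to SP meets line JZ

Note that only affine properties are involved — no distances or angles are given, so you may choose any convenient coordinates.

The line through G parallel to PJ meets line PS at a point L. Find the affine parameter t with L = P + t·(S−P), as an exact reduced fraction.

Choose coordinates P = (0, 0), Z = (1, 0), C = (0, 1).
1. J is the centroid of triangle CZP ⇒ J = (1/3, 1/3)
2. S is the midpoint of ZJ ⇒ S = (2/3, 1/6)
3. G is where the line through C parallel to SP meets line JZ ⇒ G = (-2/3, 5/6)
through G parallel to PJ: direction (1/3, 1/3); meets PS at L = (-2, -1/2)
L = P + t·(S−P) with t = -3

t = -3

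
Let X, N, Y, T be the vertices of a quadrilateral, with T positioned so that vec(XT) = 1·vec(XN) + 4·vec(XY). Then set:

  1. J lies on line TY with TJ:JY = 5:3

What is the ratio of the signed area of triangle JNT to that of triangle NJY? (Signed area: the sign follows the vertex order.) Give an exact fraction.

Set X = (0, 0), N = (1, 0), Y = (0, 1), T = (1, 4); any affine frame gives the same invariant.
1. J lies on line TY with TJ:JY = 5:3 ⇒ J = (3/8, 17/8)
2·[JNT] = 5/2, 2·[NJY] = 3/2
[JNT]:[NJY] = 5/2:3/2 = 5/3

[JNT]:[NJY] = 5/3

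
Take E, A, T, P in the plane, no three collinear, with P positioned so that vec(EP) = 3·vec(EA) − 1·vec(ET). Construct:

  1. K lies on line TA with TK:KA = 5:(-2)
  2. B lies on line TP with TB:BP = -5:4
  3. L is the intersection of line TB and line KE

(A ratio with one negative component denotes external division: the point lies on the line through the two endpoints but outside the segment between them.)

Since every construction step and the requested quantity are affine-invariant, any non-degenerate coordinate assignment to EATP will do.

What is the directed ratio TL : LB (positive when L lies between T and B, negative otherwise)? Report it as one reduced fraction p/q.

Work in coordinates with E = (0, 0), A = (1, 0), T = (0, 1), P = (3, -1).
1. K lies on line TA with TK:KA = 5:(-2) ⇒ K = (5/3, -2/3)
2. B lies on line TP with TB:BP = -5:4 ⇒ B = (15, -9)
3. L is the intersection of line TB and line KE ⇒ L = (15/4, -3/2)
L = T + t·(B−T) with t = 1/4, so TL:LB = t:(1−t) = 1/4:3/4

TL:LB = 1/3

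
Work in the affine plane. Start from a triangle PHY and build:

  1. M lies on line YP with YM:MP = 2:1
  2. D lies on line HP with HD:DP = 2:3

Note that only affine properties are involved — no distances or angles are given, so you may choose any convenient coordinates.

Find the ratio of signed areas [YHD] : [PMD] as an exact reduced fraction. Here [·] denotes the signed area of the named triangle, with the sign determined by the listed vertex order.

Work in coordinates with P = (0, 0), H = (1, 0), Y = (0, 1).
1. M lies on line YP with YM:MP = 2:1 ⇒ M = (0, 1/3)
2. D lies on line HP with HD:DP = 2:3 ⇒ D = (3/5, 0)
2·[YHD] = -2/5, 2·[PMD] = -1/5
[YHD]:[PMD] = -2/5:-1/5 = 2

[YHD]:[PMD] = 2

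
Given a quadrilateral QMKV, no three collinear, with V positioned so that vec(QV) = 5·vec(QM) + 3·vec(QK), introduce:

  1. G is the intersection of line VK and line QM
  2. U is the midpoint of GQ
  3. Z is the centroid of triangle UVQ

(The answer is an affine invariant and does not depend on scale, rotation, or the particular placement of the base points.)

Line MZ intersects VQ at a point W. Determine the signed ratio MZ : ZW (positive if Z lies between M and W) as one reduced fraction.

MZ:ZW = -17/5

Choose coordinates Q = (0, 0), M = (1, 0), K = (0, 1), V = (5, 3).
1. G is the intersection of line VK and line QM ⇒ G = (-5/2, 0)
2. U is the midpoint of GQ ⇒ U = (-5/4, 0)
3. Z is the centroid of triangle UVQ ⇒ Z = (5/4, 1)
line MZ meets VQ at W = (20/17, 12/17)
Z = M + t·(W−M) with t = 17/12, so MZ:ZW = 17/12:-5/12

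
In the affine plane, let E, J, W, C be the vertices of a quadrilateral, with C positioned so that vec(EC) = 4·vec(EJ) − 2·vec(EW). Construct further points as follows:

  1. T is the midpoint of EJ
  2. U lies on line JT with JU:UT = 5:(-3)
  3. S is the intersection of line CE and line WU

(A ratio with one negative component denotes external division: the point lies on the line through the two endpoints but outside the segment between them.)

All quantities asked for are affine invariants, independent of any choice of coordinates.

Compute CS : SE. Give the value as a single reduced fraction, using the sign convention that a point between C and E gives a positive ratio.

CS:SE = -19

Assign E = (0, 0), J = (1, 0), W = (0, 1), C = (4, -2) — the answer is frame-independent, so this choice is without loss of generality.
1. T is the midpoint of EJ ⇒ T = (1/2, 0)
2. U lies on line JT with JU:UT = 5:(-3) ⇒ U = (-1/4, 0)
3. S is the intersection of line CE and line WU ⇒ S = (-2/9, 1/9)
S = C + t·(E−C) with t = 19/18, so CS:SE = t:(1−t) = 19/18:-1/18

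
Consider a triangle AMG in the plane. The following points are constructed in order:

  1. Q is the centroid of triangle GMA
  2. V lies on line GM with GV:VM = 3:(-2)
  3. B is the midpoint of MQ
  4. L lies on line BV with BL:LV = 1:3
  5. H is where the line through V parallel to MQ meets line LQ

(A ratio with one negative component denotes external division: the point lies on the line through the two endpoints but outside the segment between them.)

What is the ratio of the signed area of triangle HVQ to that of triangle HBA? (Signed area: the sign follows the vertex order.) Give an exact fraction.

[HVQ]:[HBA] = -3/7

Set A = (0, 0), M = (1, 0), G = (0, 1); any affine frame gives the same invariant.
1. Q is the centroid of triangle GMA ⇒ Q = (1/3, 1/3)
2. V lies on line GM with GV:VM = 3:(-2) ⇒ V = (3, -2)
3. B is the midpoint of MQ ⇒ B = (2/3, 1/6)
4. L lies on line BV with BL:LV = 1:3 ⇒ L = (5/4, -3/8)
5. H is where the line through V parallel to MQ meets line LQ ⇒ H = (4, -5/2)
2·[HVQ] = -1, 2·[HBA] = 7/3
[HVQ]:[HBA] = -1:7/3 = -3/7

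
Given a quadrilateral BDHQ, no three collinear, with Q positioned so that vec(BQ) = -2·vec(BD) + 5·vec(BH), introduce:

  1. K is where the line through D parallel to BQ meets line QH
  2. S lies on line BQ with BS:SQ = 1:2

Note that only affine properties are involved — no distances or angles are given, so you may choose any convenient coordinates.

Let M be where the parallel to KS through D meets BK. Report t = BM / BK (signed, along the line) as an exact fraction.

t = 4

Work in coordinates with B = (0, 0), D = (1, 0), H = (0, 1), Q = (-2, 5).
1. K is where the line through D parallel to BQ meets line QH ⇒ K = (3, -5)
2. S lies on line BQ with BS:SQ = 1:2 ⇒ S = (-2/3, 5/3)
through D parallel to KS: direction (-11/3, 20/3); meets BK at M = (12, -20)
M = B + t·(K−B) with t = 4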